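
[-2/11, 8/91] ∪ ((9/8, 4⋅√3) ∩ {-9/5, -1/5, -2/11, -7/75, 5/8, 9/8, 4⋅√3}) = [-2/11, 8/91]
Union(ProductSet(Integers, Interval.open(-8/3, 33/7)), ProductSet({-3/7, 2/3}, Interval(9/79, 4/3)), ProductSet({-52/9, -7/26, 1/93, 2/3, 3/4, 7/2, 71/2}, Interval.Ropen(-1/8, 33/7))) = Union(ProductSet({-3/7, 2/3}, Interval(9/79, 4/3)), ProductSet({-52/9, -7/26, 1/93, 2/3, 3/4, 7/2, 71/2}, Interval.Ropen(-1/8, 33/7)), ProductSet(Integers, Interval.open(-8/3, 33/7)))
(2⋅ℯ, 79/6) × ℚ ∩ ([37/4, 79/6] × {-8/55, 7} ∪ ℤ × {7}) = ({6, 7, …, 13} × {7}) ∪ ([37/4, 79/6) × {-8/55, 7})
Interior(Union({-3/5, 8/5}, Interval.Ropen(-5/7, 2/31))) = Interval.open(-5/7, 2/31)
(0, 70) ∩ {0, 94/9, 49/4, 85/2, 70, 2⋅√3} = {94/9, 49/4, 85/2, 2⋅√3}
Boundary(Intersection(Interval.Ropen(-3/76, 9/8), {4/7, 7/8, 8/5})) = {4/7, 7/8}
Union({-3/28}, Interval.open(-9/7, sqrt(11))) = Interval.open(-9/7, sqrt(11))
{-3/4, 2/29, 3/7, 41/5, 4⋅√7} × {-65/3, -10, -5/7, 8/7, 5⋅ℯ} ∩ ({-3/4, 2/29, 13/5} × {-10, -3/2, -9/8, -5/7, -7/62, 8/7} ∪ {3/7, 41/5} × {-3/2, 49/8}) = {-3/4, 2/29} × {-10, -5/7, 8/7}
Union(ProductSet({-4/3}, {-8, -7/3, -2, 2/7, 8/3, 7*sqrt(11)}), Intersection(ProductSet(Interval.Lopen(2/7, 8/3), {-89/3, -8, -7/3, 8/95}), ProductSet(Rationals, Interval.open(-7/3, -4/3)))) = ProductSet({-4/3}, {-8, -7/3, -2, 2/7, 8/3, 7*sqrt(11)})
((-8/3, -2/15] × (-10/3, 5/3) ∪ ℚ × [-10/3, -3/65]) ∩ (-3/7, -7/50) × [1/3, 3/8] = (-3/7, -7/50) × [1/3, 3/8]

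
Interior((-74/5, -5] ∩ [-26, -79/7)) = (-74/5, -79/7)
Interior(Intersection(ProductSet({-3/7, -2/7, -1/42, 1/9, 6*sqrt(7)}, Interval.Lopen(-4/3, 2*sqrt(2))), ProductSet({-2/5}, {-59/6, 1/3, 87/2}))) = EmptySet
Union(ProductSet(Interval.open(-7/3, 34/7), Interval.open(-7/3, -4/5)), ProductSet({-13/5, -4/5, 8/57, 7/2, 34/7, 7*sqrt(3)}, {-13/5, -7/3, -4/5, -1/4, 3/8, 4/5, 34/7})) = Union(ProductSet({-13/5, -4/5, 8/57, 7/2, 34/7, 7*sqrt(3)}, {-13/5, -7/3, -4/5, -1/4, 3/8, 4/5, 34/7}), ProductSet(Interval.open(-7/3, 34/7), Interval.open(-7/3, -4/5)))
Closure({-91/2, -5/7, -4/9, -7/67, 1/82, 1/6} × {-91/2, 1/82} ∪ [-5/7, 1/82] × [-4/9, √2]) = ({-91/2, -5/7, -4/9, -7/67, 1/82, 1/6} × {-91/2, 1/82}) ∪ ([-5/7, 1/82] × [-4/9, √2])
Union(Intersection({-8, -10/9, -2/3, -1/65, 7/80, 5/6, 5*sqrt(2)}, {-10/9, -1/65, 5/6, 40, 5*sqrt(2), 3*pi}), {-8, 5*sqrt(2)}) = {-8, -10/9, -1/65, 5/6, 5*sqrt(2)}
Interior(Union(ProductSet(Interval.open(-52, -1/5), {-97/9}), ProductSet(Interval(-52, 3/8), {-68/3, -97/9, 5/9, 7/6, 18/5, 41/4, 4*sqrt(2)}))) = EmptySet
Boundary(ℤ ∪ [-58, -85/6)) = {-85/6} ∪ (ℤ \ (-58, -85/6))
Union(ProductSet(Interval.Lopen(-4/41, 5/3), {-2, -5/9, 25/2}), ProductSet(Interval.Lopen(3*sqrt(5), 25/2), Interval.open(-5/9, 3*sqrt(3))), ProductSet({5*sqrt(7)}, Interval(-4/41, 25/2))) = Union(ProductSet({5*sqrt(7)}, Interval(-4/41, 25/2)), ProductSet(Interval.Lopen(-4/41, 5/3), {-2, -5/9, 25/2}), ProductSet(Interval.Lopen(3*sqrt(5), 25/2), Interval.open(-5/9, 3*sqrt(3))))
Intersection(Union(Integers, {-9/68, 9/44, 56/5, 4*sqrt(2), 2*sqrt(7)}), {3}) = {3}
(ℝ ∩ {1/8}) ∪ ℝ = ℝ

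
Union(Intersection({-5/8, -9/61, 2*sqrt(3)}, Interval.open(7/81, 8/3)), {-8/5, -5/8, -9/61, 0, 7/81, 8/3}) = {-8/5, -5/8, -9/61, 0, 7/81, 8/3}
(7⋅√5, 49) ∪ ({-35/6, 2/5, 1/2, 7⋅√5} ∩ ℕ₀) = (7⋅√5, 49)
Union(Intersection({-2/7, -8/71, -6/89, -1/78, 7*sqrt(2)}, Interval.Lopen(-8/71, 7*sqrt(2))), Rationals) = Union({7*sqrt(2)}, Rationals)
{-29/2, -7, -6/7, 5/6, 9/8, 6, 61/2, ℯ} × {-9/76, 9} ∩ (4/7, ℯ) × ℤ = {5/6, 9/8} × {9}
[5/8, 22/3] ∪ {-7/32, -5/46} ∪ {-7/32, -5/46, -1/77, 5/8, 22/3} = {-7/32, -5/46, -1/77} ∪ [5/8, 22/3]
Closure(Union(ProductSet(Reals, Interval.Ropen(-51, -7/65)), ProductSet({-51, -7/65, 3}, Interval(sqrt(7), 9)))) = Union(ProductSet({-51, -7/65, 3}, Interval(sqrt(7), 9)), ProductSet(Reals, Interval(-51, -7/65)))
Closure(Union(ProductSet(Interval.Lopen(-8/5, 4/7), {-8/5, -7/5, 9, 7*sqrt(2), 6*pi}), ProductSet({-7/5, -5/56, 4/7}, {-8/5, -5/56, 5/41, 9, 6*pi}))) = Union(ProductSet({-7/5, -5/56, 4/7}, {-8/5, -5/56, 5/41, 9, 6*pi}), ProductSet(Interval(-8/5, 4/7), {-8/5, -7/5, 9, 7*sqrt(2), 6*pi}))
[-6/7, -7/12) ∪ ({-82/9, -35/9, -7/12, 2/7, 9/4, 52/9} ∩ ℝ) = {-82/9, -35/9, 2/7, 9/4, 52/9} ∪ [-6/7, -7/12]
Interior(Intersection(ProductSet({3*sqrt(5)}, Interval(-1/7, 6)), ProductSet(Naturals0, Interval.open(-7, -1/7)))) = EmptySet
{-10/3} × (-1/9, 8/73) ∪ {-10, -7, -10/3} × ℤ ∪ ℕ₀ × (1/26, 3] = ({-10, -7, -10/3} × ℤ) ∪ (ℕ₀ × (1/26, 3]) ∪ ({-10/3} × (-1/9, 8/73))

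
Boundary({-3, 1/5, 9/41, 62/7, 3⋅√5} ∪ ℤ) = ℤ ∪ {1/5, 9/41, 62/7, 3⋅√5}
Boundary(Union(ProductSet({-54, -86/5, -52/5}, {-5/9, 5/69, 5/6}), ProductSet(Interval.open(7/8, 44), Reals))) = Union(ProductSet({7/8, 44}, Reals), ProductSet({-54, -86/5, -52/5}, {-5/9, 5/69, 5/6}))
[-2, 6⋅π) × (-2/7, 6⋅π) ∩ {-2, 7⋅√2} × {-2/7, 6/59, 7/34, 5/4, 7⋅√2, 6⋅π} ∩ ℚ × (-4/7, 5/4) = {-2} × {6/59, 7/34}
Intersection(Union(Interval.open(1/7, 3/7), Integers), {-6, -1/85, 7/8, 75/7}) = {-6}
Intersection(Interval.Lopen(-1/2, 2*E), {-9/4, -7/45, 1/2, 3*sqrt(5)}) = {-7/45, 1/2}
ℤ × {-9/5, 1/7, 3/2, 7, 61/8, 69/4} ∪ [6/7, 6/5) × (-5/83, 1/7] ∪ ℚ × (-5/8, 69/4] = (ℚ × (-5/8, 69/4]) ∪ (ℤ × {-9/5, 1/7, 3/2, 7, 61/8, 69/4}) ∪ ([6/7, 6/5) × (-5/83, 1/7])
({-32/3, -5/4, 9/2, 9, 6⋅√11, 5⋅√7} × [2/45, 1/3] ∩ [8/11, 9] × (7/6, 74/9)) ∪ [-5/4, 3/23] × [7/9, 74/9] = [-5/4, 3/23] × [7/9, 74/9]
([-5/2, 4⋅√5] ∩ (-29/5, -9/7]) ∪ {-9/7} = [-5/2, -9/7]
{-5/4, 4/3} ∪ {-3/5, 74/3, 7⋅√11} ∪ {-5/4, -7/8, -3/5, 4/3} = {-5/4, -7/8, -3/5, 4/3, 74/3, 7⋅√11}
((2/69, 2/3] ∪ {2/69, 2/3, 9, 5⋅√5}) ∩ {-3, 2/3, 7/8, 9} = {2/3, 9}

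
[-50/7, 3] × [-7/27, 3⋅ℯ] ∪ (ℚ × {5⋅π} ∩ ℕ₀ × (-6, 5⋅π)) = [-50/7, 3] × [-7/27, 3⋅ℯ]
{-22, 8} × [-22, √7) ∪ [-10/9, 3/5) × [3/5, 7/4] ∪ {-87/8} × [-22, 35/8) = ({-87/8} × [-22, 35/8)) ∪ ({-22, 8} × [-22, √7)) ∪ ([-10/9, 3/5) × [3/5, 7/4])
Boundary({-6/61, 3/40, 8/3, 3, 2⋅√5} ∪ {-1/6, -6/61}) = {-1/6, -6/61, 3/40, 8/3, 3, 2⋅√5}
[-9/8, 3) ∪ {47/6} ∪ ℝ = (-∞, ∞)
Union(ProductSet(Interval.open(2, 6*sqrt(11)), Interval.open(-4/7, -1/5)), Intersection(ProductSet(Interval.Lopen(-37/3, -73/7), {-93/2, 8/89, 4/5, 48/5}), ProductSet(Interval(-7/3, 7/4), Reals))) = ProductSet(Interval.open(2, 6*sqrt(11)), Interval.open(-4/7, -1/5))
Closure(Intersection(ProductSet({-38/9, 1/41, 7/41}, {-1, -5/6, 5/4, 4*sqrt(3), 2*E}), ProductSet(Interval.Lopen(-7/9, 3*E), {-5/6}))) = ProductSet({1/41, 7/41}, {-5/6})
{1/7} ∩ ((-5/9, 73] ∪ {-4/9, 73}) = {1/7}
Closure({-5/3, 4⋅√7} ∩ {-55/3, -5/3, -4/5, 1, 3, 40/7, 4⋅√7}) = {-5/3, 4⋅√7}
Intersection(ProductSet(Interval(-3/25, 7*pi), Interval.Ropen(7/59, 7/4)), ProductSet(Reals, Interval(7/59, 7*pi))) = ProductSet(Interval(-3/25, 7*pi), Interval.Ropen(7/59, 7/4))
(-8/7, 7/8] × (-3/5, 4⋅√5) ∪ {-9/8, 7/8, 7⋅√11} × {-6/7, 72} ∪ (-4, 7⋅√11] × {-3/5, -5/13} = ({-9/8, 7/8, 7⋅√11} × {-6/7, 72}) ∪ ((-4, 7⋅√11] × {-3/5, -5/13}) ∪ ((-8/7, 7/8] × (-3/5, 4⋅√5))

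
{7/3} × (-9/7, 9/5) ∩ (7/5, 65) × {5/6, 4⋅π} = {7/3} × {5/6}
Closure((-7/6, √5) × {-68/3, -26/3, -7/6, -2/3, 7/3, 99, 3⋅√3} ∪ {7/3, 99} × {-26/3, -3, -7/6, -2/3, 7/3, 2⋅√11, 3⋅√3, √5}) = ([-7/6, √5] × {-68/3, -26/3, -7/6, -2/3, 7/3, 99, 3⋅√3}) ∪ ({7/3, 99} × {-26/3, -3, -7/6, -2/3, 7/3, 2⋅√11, 3⋅√3, √5})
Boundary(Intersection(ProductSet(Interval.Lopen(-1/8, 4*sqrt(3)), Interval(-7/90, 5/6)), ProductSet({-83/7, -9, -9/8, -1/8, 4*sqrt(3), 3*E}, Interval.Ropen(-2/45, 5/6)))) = ProductSet({4*sqrt(3)}, Interval(-2/45, 5/6))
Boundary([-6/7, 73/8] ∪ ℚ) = (-∞, -6/7] ∪ [73/8, ∞)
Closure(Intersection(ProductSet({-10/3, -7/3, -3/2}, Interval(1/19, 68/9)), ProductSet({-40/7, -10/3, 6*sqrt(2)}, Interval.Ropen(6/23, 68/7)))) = ProductSet({-10/3}, Interval(6/23, 68/9))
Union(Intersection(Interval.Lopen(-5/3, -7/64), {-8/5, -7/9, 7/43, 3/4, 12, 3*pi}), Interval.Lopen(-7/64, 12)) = Union({-8/5, -7/9}, Interval.Lopen(-7/64, 12))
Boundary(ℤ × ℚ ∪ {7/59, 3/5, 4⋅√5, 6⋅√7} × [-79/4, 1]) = (ℤ × ℝ) ∪ ({7/59, 3/5, 4⋅√5, 6⋅√7} × [-79/4, 1])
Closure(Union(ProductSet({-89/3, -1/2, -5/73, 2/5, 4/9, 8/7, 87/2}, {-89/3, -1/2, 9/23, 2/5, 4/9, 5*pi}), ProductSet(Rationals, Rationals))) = ProductSet(Reals, Reals)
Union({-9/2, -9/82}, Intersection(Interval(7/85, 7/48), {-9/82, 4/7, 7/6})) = {-9/2, -9/82}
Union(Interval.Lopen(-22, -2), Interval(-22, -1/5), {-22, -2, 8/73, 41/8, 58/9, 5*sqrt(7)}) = Union({8/73, 41/8, 58/9, 5*sqrt(7)}, Interval(-22, -1/5))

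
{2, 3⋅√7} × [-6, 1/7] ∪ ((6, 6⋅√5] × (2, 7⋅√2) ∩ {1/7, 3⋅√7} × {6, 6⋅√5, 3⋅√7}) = ({2, 3⋅√7} × [-6, 1/7]) ∪ ({3⋅√7} × {6, 3⋅√7})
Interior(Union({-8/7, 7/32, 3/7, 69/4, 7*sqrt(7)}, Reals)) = Reals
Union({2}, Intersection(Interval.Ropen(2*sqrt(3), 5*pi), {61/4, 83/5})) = {2, 61/4}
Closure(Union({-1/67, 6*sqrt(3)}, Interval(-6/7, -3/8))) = Union({-1/67, 6*sqrt(3)}, Interval(-6/7, -3/8))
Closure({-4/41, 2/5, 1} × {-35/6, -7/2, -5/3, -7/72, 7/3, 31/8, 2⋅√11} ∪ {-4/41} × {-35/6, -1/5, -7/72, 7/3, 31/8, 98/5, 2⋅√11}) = ({-4/41} × {-35/6, -1/5, -7/72, 7/3, 31/8, 98/5, 2⋅√11}) ∪ ({-4/41, 2/5, 1} × {-35/6, -7/2, -5/3, -7/72, 7/3, 31/8, 2⋅√11})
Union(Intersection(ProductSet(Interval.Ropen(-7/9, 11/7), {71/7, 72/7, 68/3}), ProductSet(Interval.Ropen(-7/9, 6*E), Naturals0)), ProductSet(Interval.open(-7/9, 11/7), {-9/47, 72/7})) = ProductSet(Interval.open(-7/9, 11/7), {-9/47, 72/7})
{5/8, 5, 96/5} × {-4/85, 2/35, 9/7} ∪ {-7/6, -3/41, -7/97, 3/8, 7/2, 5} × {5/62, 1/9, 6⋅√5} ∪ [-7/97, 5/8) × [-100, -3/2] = ({5/8, 5, 96/5} × {-4/85, 2/35, 9/7}) ∪ ([-7/97, 5/8) × [-100, -3/2]) ∪ ({-7/6, -3/41, -7/97, 3/8, 7/2, 5} × {5/62, 1/9, 6⋅√5})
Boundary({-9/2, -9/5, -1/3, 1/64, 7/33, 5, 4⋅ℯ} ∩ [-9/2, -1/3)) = {-9/2, -9/5}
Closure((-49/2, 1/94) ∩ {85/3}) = ∅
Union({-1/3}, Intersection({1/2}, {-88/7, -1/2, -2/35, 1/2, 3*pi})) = {-1/3, 1/2}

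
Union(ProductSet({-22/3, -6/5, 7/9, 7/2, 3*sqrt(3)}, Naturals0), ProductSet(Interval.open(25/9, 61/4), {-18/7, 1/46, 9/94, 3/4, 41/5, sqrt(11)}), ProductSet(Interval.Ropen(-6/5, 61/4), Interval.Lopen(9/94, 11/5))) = Union(ProductSet({-22/3, -6/5, 7/9, 7/2, 3*sqrt(3)}, Naturals0), ProductSet(Interval.Ropen(-6/5, 61/4), Interval.Lopen(9/94, 11/5)), ProductSet(Interval.open(25/9, 61/4), {-18/7, 1/46, 9/94, 3/4, 41/5, sqrt(11)}))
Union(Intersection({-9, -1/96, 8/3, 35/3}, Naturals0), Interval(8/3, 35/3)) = Interval(8/3, 35/3)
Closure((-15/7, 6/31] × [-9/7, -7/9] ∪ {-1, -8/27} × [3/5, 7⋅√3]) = ([-15/7, 6/31] × [-9/7, -7/9]) ∪ ({-1, -8/27} × [3/5, 7⋅√3])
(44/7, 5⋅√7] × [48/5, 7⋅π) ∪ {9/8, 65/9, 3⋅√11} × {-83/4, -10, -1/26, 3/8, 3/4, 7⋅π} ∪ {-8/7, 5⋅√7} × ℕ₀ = ({-8/7, 5⋅√7} × ℕ₀) ∪ ((44/7, 5⋅√7] × [48/5, 7⋅π)) ∪ ({9/8, 65/9, 3⋅√11} × {-83/4, -10, -1/26, 3/8, 3/4, 7⋅π})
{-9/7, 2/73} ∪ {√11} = {-9/7, 2/73, √11}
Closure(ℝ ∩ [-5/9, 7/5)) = [-5/9, 7/5]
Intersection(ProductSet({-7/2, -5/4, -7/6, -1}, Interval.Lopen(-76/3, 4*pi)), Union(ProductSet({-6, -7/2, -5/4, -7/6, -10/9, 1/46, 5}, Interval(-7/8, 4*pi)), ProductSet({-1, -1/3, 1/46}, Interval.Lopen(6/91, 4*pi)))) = Union(ProductSet({-1}, Interval.Lopen(6/91, 4*pi)), ProductSet({-7/2, -5/4, -7/6}, Interval(-7/8, 4*pi)))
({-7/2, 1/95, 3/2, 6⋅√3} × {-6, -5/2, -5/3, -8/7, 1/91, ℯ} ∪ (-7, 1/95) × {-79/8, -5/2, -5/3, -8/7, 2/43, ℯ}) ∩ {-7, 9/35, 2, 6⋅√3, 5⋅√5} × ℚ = {6⋅√3} × {-6, -5/2, -5/3, -8/7, 1/91}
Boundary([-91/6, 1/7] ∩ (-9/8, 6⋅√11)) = {-9/8, 1/7}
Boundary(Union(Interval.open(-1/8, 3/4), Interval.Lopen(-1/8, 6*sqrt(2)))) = {-1/8, 6*sqrt(2)}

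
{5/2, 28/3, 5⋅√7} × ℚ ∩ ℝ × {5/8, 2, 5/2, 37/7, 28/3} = {5/2, 28/3, 5⋅√7} × {5/8, 2, 5/2, 37/7, 28/3}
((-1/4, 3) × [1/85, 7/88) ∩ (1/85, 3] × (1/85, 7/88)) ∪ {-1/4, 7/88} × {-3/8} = ({-1/4, 7/88} × {-3/8}) ∪ ((1/85, 3) × (1/85, 7/88))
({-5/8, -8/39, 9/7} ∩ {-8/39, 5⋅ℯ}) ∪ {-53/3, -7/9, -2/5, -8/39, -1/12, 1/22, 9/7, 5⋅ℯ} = {-53/3, -7/9, -2/5, -8/39, -1/12, 1/22, 9/7, 5⋅ℯ}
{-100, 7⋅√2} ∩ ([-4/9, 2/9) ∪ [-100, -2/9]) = {-100}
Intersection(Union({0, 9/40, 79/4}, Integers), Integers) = Integers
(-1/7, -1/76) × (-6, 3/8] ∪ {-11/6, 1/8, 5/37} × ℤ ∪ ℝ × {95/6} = (ℝ × {95/6}) ∪ ({-11/6, 1/8, 5/37} × ℤ) ∪ ((-1/7, -1/76) × (-6, 3/8])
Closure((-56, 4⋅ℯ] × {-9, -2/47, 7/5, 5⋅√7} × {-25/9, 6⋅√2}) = [-56, 4⋅ℯ] × {-9, -2/47, 7/5, 5⋅√7} × {-25/9, 6⋅√2}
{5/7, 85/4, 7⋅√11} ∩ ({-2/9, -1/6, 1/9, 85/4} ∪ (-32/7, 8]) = {5/7, 85/4}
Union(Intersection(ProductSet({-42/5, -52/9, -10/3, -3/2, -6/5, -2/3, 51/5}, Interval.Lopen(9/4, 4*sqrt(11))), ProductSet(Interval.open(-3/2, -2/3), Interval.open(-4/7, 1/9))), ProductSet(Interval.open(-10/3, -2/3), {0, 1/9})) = ProductSet(Interval.open(-10/3, -2/3), {0, 1/9})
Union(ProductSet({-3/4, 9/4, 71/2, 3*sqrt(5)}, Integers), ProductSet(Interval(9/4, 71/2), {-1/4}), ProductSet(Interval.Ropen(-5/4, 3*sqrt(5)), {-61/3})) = Union(ProductSet({-3/4, 9/4, 71/2, 3*sqrt(5)}, Integers), ProductSet(Interval.Ropen(-5/4, 3*sqrt(5)), {-61/3}), ProductSet(Interval(9/4, 71/2), {-1/4}))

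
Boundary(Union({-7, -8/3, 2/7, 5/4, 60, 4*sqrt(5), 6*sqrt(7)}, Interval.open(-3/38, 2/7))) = {-7, -8/3, -3/38, 2/7, 5/4, 60, 4*sqrt(5), 6*sqrt(7)}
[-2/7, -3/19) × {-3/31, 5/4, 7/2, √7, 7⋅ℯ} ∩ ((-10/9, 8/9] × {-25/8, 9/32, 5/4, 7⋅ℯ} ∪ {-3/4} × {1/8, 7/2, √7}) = [-2/7, -3/19) × {5/4, 7⋅ℯ}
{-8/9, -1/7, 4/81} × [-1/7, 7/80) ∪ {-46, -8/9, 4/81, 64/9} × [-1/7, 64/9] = ({-8/9, -1/7, 4/81} × [-1/7, 7/80)) ∪ ({-46, -8/9, 4/81, 64/9} × [-1/7, 64/9])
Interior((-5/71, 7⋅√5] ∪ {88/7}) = (-5/71, 7⋅√5)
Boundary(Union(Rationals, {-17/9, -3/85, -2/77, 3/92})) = Reals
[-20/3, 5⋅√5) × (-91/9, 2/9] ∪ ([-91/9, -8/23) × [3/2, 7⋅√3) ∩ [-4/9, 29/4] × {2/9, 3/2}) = ([-4/9, -8/23) × {3/2}) ∪ ([-20/3, 5⋅√5) × (-91/9, 2/9])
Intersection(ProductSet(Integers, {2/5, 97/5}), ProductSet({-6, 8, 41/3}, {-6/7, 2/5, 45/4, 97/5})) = ProductSet({-6, 8}, {2/5, 97/5})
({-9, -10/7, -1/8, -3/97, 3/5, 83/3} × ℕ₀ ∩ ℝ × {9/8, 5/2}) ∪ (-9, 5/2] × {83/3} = (-9, 5/2] × {83/3}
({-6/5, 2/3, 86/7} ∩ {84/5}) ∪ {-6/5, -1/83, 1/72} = {-6/5, -1/83, 1/72}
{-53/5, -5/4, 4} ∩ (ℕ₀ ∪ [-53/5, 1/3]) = {-53/5, -5/4, 4}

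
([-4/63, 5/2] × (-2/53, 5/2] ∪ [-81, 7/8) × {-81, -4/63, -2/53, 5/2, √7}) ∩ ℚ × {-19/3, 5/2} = ((ℚ ∩ [-81, 7/8)) ∪ (ℚ ∩ [-4/63, 5/2])) × {5/2}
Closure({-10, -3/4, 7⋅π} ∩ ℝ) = {-10, -3/4, 7⋅π}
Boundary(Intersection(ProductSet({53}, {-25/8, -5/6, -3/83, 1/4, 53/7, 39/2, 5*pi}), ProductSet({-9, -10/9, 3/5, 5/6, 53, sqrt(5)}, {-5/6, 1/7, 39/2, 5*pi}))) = ProductSet({53}, {-5/6, 39/2, 5*pi})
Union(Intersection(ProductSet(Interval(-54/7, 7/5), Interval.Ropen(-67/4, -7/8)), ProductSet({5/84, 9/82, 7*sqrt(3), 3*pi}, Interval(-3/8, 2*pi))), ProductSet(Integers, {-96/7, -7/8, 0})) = ProductSet(Integers, {-96/7, -7/8, 0})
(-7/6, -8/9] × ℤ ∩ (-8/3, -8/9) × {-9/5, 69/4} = ∅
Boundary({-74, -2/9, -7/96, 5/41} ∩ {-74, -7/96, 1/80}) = {-74, -7/96}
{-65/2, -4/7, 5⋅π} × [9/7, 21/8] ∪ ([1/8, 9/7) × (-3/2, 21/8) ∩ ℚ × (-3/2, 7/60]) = ({-65/2, -4/7, 5⋅π} × [9/7, 21/8]) ∪ ((ℚ ∩ [1/8, 9/7)) × (-3/2, 7/60])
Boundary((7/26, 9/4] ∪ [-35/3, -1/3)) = {-35/3, -1/3, 7/26, 9/4}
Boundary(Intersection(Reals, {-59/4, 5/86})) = {-59/4, 5/86}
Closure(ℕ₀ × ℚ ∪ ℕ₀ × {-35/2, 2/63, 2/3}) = ℕ₀ × ℝ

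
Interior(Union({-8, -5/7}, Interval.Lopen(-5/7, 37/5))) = Interval.open(-5/7, 37/5)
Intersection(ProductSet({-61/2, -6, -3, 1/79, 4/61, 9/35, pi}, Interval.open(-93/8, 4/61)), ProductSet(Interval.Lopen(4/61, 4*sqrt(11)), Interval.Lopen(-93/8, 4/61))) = ProductSet({9/35, pi}, Interval.open(-93/8, 4/61))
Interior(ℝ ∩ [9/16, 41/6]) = (9/16, 41/6)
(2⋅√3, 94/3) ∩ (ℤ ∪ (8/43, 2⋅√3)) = {4, 5, …, 31}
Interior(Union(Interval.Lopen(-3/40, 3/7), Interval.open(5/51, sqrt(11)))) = Interval.open(-3/40, sqrt(11))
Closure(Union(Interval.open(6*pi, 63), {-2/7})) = Union({-2/7}, Interval(6*pi, 63))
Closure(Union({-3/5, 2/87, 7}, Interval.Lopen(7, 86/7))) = Union({-3/5, 2/87}, Interval(7, 86/7))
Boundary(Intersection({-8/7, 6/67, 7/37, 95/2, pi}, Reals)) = {-8/7, 6/67, 7/37, 95/2, pi}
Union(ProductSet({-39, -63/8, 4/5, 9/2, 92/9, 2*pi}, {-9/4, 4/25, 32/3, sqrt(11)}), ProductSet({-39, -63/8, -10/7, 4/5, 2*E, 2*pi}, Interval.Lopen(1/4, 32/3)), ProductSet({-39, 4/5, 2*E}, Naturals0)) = Union(ProductSet({-39, 4/5, 2*E}, Naturals0), ProductSet({-39, -63/8, -10/7, 4/5, 2*E, 2*pi}, Interval.Lopen(1/4, 32/3)), ProductSet({-39, -63/8, 4/5, 9/2, 92/9, 2*pi}, {-9/4, 4/25, 32/3, sqrt(11)}))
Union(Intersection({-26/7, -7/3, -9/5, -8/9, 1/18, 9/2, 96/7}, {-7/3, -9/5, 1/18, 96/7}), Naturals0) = Union({-7/3, -9/5, 1/18, 96/7}, Naturals0)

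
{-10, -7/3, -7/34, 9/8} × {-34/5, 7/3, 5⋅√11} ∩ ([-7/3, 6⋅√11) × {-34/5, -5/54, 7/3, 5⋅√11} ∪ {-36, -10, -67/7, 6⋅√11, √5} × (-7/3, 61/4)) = ({-10} × {7/3}) ∪ ({-7/3, -7/34, 9/8} × {-34/5, 7/3, 5⋅√11})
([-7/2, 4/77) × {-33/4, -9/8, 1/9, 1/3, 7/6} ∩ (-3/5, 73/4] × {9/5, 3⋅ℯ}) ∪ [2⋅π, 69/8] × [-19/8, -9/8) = [2⋅π, 69/8] × [-19/8, -9/8)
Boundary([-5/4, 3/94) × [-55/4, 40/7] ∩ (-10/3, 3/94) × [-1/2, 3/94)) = ({-5/4, 3/94} × [-1/2, 3/94]) ∪ ([-5/4, 3/94] × {-1/2, 3/94})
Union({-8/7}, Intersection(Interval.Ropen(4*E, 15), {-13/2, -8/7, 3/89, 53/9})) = {-8/7}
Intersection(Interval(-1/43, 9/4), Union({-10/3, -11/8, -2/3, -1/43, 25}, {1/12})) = {-1/43, 1/12}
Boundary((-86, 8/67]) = {-86, 8/67}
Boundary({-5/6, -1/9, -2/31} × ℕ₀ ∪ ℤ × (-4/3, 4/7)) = ({-5/6, -1/9, -2/31} × ℕ₀) ∪ (ℤ × [-4/3, 4/7])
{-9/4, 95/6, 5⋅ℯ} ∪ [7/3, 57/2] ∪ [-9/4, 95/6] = [-9/4, 57/2]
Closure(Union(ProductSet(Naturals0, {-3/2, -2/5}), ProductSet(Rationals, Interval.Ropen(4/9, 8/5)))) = Union(ProductSet(Naturals0, {-3/2, -2/5}), ProductSet(Reals, Interval(4/9, 8/5)))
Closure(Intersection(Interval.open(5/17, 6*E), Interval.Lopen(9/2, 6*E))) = Interval(9/2, 6*E)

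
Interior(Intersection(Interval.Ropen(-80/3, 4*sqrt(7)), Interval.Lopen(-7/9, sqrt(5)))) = Interval.open(-7/9, sqrt(5))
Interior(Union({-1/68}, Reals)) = Reals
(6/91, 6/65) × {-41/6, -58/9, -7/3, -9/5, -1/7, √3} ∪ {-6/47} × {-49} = ({-6/47} × {-49}) ∪ ((6/91, 6/65) × {-41/6, -58/9, -7/3, -9/5, -1/7, √3})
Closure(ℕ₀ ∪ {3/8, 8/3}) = ℕ₀ ∪ {3/8, 8/3}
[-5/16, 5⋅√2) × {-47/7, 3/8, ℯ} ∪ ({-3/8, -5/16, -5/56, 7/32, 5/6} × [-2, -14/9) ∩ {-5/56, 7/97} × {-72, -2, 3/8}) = ({-5/56} × {-2}) ∪ ([-5/16, 5⋅√2) × {-47/7, 3/8, ℯ})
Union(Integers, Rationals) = Rationals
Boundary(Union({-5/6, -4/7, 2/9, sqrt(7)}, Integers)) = Union({-5/6, -4/7, 2/9, sqrt(7)}, Integers)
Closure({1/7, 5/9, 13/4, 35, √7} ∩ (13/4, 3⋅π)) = ∅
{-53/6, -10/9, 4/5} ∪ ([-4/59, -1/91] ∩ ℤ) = {-53/6, -10/9, 4/5}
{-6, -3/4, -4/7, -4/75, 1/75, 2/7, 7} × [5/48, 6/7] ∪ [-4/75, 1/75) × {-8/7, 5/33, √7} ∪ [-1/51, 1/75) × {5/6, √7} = ([-1/51, 1/75) × {5/6, √7}) ∪ ([-4/75, 1/75) × {-8/7, 5/33, √7}) ∪ ({-6, -3/4, -4/7, -4/75, 1/75, 2/7, 7} × [5/48, 6/7])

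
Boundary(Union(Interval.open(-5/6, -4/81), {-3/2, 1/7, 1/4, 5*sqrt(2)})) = {-3/2, -5/6, -4/81, 1/7, 1/4, 5*sqrt(2)}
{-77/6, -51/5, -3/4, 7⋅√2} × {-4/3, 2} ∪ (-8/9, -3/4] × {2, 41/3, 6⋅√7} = ({-77/6, -51/5, -3/4, 7⋅√2} × {-4/3, 2}) ∪ ((-8/9, -3/4] × {2, 41/3, 6⋅√7})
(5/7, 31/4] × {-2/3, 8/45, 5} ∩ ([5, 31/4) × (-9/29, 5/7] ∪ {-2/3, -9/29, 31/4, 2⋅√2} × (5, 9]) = [5, 31/4) × {8/45}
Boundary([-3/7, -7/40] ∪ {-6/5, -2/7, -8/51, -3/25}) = {-6/5, -3/7, -7/40, -8/51, -3/25}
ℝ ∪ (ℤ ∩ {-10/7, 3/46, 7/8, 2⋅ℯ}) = ℝ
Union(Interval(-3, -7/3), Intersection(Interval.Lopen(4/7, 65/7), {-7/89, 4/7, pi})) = Union({pi}, Interval(-3, -7/3))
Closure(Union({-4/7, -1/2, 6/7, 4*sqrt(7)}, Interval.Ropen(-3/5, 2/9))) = Union({6/7, 4*sqrt(7)}, Interval(-3/5, 2/9))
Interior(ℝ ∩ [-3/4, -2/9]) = (-3/4, -2/9)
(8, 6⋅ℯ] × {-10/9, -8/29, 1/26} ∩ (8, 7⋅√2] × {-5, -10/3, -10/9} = (8, 7⋅√2] × {-10/9}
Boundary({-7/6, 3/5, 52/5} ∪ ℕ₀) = {-7/6, 3/5, 52/5} ∪ ℕ₀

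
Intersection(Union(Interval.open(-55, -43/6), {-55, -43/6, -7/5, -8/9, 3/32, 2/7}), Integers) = Range(-55, -7, 1)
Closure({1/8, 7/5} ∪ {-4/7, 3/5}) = {-4/7, 1/8, 3/5, 7/5}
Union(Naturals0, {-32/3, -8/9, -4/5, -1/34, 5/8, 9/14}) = Union({-32/3, -8/9, -4/5, -1/34, 5/8, 9/14}, Naturals0)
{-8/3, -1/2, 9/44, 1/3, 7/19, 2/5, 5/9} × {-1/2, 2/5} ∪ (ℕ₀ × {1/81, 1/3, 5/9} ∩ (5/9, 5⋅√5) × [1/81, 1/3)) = ({1, 2, …, 11} × {1/81}) ∪ ({-8/3, -1/2, 9/44, 1/3, 7/19, 2/5, 5/9} × {-1/2, 2/5})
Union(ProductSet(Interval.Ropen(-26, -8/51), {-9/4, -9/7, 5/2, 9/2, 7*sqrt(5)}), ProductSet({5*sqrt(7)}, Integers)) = Union(ProductSet({5*sqrt(7)}, Integers), ProductSet(Interval.Ropen(-26, -8/51), {-9/4, -9/7, 5/2, 9/2, 7*sqrt(5)}))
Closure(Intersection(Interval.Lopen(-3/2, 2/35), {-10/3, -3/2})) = EmptySet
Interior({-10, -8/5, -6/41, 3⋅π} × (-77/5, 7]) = ∅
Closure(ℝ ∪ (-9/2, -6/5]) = (-∞, ∞)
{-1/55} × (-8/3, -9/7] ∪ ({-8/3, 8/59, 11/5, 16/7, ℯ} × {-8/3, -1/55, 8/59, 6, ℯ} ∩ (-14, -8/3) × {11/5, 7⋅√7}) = {-1/55} × (-8/3, -9/7]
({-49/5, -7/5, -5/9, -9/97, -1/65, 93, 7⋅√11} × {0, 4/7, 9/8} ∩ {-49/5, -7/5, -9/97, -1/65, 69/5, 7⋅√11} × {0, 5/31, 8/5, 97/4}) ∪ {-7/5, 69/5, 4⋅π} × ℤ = ({-7/5, 69/5, 4⋅π} × ℤ) ∪ ({-49/5, -7/5, -9/97, -1/65, 7⋅√11} × {0})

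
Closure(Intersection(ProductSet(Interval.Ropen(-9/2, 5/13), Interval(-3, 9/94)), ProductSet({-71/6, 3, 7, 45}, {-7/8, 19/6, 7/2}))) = EmptySet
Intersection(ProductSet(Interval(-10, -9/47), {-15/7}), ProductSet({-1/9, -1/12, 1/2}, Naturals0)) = EmptySet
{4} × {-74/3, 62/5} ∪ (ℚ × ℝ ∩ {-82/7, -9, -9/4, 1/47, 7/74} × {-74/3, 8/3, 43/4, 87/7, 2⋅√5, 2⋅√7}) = ({4} × {-74/3, 62/5}) ∪ ({-82/7, -9, -9/4, 1/47, 7/74} × {-74/3, 8/3, 43/4, 87/7, 2⋅√5, 2⋅√7})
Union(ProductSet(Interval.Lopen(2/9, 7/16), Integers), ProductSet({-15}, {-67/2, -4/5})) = Union(ProductSet({-15}, {-67/2, -4/5}), ProductSet(Interval.Lopen(2/9, 7/16), Integers))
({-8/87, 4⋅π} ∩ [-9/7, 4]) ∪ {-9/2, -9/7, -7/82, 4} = {-9/2, -9/7, -8/87, -7/82, 4}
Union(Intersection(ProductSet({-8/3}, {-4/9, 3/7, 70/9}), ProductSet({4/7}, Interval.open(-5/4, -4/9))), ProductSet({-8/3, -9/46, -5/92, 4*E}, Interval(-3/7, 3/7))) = ProductSet({-8/3, -9/46, -5/92, 4*E}, Interval(-3/7, 3/7))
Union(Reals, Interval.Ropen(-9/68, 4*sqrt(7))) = Interval(-oo, oo)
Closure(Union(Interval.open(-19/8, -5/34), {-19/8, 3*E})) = Union({3*E}, Interval(-19/8, -5/34))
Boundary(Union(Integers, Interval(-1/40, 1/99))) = Union(Complement(Integers, Interval.open(-1/40, 1/99)), {-1/40, 1/99})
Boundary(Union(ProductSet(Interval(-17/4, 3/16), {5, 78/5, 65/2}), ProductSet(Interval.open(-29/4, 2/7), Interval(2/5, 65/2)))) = Union(ProductSet({-29/4, 2/7}, Interval(2/5, 65/2)), ProductSet(Interval(-29/4, 2/7), {2/5, 65/2}))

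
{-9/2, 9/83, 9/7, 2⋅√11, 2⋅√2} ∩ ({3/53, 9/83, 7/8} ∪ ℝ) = {-9/2, 9/83, 9/7, 2⋅√11, 2⋅√2}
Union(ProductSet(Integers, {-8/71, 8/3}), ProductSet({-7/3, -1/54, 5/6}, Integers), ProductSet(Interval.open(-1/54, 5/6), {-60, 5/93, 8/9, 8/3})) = Union(ProductSet({-7/3, -1/54, 5/6}, Integers), ProductSet(Integers, {-8/71, 8/3}), ProductSet(Interval.open(-1/54, 5/6), {-60, 5/93, 8/9, 8/3}))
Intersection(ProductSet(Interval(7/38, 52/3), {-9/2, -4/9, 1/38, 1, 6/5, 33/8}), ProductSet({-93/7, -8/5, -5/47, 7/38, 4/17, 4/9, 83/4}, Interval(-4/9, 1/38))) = ProductSet({7/38, 4/17, 4/9}, {-4/9, 1/38})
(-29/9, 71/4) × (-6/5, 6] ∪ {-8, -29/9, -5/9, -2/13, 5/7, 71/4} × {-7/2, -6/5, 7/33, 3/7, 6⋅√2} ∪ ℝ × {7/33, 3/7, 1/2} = (ℝ × {7/33, 3/7, 1/2}) ∪ ((-29/9, 71/4) × (-6/5, 6]) ∪ ({-8, -29/9, -5/9, -2/13, 5/7, 71/4} × {-7/2, -6/5, 7/33, 3/7, 6⋅√2})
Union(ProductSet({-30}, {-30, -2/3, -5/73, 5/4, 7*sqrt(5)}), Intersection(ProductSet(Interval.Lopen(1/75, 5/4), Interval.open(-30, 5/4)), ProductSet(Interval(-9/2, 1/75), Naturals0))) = ProductSet({-30}, {-30, -2/3, -5/73, 5/4, 7*sqrt(5)})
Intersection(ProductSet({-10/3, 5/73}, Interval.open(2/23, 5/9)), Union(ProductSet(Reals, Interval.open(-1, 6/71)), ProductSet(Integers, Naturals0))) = EmptySet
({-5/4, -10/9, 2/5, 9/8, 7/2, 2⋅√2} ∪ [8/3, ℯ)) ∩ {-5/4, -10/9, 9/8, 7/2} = {-5/4, -10/9, 9/8, 7/2}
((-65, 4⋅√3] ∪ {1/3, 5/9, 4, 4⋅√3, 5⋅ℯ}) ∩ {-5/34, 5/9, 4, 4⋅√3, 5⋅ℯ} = {-5/34, 5/9, 4, 4⋅√3, 5⋅ℯ}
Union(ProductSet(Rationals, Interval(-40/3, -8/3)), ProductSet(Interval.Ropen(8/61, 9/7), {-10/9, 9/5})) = Union(ProductSet(Interval.Ropen(8/61, 9/7), {-10/9, 9/5}), ProductSet(Rationals, Interval(-40/3, -8/3)))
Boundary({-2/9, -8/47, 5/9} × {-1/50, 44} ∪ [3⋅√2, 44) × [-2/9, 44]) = ({-2/9, -8/47, 5/9} × {-1/50, 44}) ∪ ({44, 3⋅√2} × [-2/9, 44]) ∪ ([3⋅√2, 44] × {-2/9, 44})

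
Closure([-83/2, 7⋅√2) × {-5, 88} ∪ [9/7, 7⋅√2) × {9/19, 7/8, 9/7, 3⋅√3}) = ([-83/2, 7⋅√2] × {-5, 88}) ∪ ([9/7, 7⋅√2] × {9/19, 7/8, 9/7, 3⋅√3})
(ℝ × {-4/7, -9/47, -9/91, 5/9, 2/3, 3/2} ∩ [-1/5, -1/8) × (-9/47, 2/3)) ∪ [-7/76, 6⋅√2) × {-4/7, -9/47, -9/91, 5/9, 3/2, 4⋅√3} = ([-1/5, -1/8) × {-9/91, 5/9}) ∪ ([-7/76, 6⋅√2) × {-4/7, -9/47, -9/91, 5/9, 3/2, 4⋅√3})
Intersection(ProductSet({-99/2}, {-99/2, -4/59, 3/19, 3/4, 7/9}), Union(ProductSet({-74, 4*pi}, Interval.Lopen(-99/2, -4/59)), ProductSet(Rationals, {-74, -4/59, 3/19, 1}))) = ProductSet({-99/2}, {-4/59, 3/19})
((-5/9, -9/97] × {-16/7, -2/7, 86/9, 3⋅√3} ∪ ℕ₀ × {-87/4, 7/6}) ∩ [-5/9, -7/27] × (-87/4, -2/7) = (-5/9, -7/27] × {-16/7}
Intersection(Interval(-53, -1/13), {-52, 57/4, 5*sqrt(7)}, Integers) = {-52}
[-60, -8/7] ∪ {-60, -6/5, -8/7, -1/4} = [-60, -8/7] ∪ {-1/4}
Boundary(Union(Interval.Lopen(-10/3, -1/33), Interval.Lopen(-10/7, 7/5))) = {-10/3, 7/5}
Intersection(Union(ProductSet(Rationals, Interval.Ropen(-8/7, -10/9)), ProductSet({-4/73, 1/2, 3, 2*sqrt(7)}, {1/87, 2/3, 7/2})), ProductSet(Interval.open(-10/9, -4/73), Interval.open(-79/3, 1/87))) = ProductSet(Intersection(Interval.open(-10/9, -4/73), Rationals), Interval.Ropen(-8/7, -10/9))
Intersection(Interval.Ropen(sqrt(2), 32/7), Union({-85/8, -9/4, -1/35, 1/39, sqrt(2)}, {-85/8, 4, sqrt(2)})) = {4, sqrt(2)}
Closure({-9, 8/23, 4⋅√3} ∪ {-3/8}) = {-9, -3/8, 8/23, 4⋅√3}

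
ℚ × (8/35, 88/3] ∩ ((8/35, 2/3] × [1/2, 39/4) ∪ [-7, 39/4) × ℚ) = ((ℚ ∩ (8/35, 2/3]) × [1/2, 39/4)) ∪ ((ℚ ∩ [-7, 39/4)) × (ℚ ∩ (8/35, 88/3]))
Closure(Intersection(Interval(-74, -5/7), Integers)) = Range(-74, 0, 1)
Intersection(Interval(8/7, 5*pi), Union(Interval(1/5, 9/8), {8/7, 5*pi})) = {8/7, 5*pi}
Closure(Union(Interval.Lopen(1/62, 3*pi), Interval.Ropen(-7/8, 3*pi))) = Interval(-7/8, 3*pi)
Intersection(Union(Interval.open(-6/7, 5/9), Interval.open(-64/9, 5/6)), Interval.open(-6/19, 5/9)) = Interval.open(-6/19, 5/9)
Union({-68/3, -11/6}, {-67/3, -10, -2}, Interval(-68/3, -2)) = Union({-11/6}, Interval(-68/3, -2))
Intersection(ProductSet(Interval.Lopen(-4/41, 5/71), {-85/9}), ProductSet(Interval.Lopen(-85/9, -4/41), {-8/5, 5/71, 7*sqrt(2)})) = EmptySet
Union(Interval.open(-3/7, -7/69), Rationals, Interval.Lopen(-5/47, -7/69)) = Union(Interval(-3/7, -7/69), Rationals)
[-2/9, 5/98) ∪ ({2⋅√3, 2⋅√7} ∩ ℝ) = [-2/9, 5/98) ∪ {2⋅√3, 2⋅√7}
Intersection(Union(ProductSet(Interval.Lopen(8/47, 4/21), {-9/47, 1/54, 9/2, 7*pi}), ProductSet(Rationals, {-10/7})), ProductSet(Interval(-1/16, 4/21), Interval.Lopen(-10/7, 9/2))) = ProductSet(Interval.Lopen(8/47, 4/21), {-9/47, 1/54, 9/2})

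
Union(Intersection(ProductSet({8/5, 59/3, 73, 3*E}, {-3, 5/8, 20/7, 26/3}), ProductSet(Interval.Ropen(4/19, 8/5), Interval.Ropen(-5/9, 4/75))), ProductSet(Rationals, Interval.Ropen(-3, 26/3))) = ProductSet(Rationals, Interval.Ropen(-3, 26/3))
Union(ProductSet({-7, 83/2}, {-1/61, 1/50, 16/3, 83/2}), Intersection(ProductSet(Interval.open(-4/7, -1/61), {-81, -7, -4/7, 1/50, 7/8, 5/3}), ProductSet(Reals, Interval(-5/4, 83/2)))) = Union(ProductSet({-7, 83/2}, {-1/61, 1/50, 16/3, 83/2}), ProductSet(Interval.open(-4/7, -1/61), {-4/7, 1/50, 7/8, 5/3}))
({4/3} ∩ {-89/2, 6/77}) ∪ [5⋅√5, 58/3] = [5⋅√5, 58/3]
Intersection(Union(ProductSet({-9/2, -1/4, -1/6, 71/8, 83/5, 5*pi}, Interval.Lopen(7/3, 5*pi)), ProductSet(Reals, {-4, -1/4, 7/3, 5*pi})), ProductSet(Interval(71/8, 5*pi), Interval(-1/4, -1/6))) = ProductSet(Interval(71/8, 5*pi), {-1/4})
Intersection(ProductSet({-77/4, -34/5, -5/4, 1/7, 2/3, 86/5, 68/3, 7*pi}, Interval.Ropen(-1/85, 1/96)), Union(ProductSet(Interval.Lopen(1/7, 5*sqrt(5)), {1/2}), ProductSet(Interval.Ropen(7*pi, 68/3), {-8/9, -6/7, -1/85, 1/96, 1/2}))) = ProductSet({7*pi}, {-1/85})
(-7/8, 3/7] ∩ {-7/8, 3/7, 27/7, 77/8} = {3/7}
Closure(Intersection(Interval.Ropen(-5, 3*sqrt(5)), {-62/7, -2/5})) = {-2/5}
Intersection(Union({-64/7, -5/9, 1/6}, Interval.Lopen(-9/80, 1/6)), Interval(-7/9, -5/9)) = {-5/9}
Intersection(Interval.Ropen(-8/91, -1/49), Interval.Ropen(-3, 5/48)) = Interval.Ropen(-8/91, -1/49)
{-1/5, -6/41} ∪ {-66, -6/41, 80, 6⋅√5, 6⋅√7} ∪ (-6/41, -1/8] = {-66, -1/5, 80, 6⋅√5, 6⋅√7} ∪ [-6/41, -1/8]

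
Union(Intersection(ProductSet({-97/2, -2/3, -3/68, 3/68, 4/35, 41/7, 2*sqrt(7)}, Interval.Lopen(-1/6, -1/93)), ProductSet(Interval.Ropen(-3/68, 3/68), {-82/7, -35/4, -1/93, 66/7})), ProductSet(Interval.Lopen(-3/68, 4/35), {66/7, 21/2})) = Union(ProductSet({-3/68}, {-1/93}), ProductSet(Interval.Lopen(-3/68, 4/35), {66/7, 21/2}))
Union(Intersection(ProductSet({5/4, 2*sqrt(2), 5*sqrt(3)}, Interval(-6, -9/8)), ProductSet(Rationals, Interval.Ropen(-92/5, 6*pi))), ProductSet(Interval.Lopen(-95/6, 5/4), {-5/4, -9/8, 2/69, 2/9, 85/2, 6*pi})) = Union(ProductSet({5/4}, Interval(-6, -9/8)), ProductSet(Interval.Lopen(-95/6, 5/4), {-5/4, -9/8, 2/69, 2/9, 85/2, 6*pi}))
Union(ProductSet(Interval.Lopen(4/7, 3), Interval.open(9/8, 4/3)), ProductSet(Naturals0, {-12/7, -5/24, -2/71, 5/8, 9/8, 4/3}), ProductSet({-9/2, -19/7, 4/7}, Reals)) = Union(ProductSet({-9/2, -19/7, 4/7}, Reals), ProductSet(Interval.Lopen(4/7, 3), Interval.open(9/8, 4/3)), ProductSet(Naturals0, {-12/7, -5/24, -2/71, 5/8, 9/8, 4/3}))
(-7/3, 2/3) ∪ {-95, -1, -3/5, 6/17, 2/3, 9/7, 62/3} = {-95, 9/7, 62/3} ∪ (-7/3, 2/3]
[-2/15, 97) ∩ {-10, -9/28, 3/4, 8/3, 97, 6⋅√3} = {3/4, 8/3, 6⋅√3}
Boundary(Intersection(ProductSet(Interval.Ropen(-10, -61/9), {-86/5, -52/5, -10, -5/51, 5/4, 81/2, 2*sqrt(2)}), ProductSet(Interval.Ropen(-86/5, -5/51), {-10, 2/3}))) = ProductSet(Interval(-10, -61/9), {-10})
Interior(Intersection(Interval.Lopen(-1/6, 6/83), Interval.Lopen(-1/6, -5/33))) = Interval.open(-1/6, -5/33)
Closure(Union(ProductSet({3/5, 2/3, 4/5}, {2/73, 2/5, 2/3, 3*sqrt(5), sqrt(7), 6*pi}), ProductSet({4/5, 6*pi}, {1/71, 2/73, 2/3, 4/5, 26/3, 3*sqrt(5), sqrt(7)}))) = Union(ProductSet({4/5, 6*pi}, {1/71, 2/73, 2/3, 4/5, 26/3, 3*sqrt(5), sqrt(7)}), ProductSet({3/5, 2/3, 4/5}, {2/73, 2/5, 2/3, 3*sqrt(5), sqrt(7), 6*pi}))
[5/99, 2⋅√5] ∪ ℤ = ℤ ∪ [5/99, 2⋅√5]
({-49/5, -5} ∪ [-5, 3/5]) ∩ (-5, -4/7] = (-5, -4/7]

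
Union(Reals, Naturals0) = Reals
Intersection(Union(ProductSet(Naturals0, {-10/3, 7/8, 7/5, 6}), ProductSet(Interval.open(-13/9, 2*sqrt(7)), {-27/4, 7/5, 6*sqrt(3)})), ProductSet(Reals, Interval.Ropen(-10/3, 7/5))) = ProductSet(Naturals0, {-10/3, 7/8})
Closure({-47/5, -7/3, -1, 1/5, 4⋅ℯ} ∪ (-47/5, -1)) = [-47/5, -1] ∪ {1/5, 4⋅ℯ}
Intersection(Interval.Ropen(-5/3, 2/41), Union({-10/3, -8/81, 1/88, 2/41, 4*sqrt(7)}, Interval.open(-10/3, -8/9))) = Union({-8/81, 1/88}, Interval.Ropen(-5/3, -8/9))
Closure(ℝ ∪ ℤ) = ℝ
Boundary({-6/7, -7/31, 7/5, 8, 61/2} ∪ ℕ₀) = {-6/7, -7/31, 7/5, 61/2} ∪ ℕ₀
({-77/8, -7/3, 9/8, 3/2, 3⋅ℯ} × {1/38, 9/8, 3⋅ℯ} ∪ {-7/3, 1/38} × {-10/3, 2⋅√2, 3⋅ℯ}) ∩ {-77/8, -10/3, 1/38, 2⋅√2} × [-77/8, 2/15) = ({-77/8} × {1/38}) ∪ ({1/38} × {-10/3})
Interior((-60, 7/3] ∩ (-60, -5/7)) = (-60, -5/7)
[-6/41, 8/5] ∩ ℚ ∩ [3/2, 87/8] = ℚ ∩ [3/2, 8/5]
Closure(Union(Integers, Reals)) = Reals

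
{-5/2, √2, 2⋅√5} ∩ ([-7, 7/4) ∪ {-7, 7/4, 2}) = {-5/2, √2}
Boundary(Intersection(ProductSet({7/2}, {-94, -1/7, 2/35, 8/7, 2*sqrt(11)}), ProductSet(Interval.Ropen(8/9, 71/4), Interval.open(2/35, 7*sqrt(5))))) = ProductSet({7/2}, {8/7, 2*sqrt(11)})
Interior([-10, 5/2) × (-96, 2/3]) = (-10, 5/2) × (-96, 2/3)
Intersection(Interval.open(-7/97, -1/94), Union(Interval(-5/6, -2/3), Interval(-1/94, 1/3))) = EmptySet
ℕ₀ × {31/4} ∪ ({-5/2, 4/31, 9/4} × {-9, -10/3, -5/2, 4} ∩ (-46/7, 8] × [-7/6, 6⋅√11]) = (ℕ₀ × {31/4}) ∪ ({-5/2, 4/31, 9/4} × {4})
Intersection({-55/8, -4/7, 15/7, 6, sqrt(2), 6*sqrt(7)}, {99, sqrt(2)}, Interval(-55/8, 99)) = {sqrt(2)}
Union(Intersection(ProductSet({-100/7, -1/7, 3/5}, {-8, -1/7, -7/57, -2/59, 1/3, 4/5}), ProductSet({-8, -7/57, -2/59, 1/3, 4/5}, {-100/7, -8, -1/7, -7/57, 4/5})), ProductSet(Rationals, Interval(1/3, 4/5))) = ProductSet(Rationals, Interval(1/3, 4/5))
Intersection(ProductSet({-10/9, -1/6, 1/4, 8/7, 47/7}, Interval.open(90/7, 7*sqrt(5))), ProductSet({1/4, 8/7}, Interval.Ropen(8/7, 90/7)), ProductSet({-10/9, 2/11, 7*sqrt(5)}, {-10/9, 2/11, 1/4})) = EmptySet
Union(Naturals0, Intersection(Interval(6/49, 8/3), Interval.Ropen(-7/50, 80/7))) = Union(Interval(6/49, 8/3), Naturals0)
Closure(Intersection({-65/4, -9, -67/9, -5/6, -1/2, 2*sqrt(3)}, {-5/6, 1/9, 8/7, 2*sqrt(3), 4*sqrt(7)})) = {-5/6, 2*sqrt(3)}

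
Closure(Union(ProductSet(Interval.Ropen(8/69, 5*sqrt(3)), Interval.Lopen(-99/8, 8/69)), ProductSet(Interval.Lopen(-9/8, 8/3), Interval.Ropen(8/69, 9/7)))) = Union(ProductSet({-9/8, 8/3}, Interval(8/69, 9/7)), ProductSet({8/69, 5*sqrt(3)}, Interval(-99/8, 8/69)), ProductSet(Interval(-9/8, 8/3), {8/69, 9/7}), ProductSet(Interval.Lopen(-9/8, 8/3), Interval.Ropen(8/69, 9/7)), ProductSet(Interval(8/69, 5*sqrt(3)), {-99/8, 8/69}), ProductSet(Interval.Ropen(8/69, 5*sqrt(3)), Interval.Lopen(-99/8, 8/69)))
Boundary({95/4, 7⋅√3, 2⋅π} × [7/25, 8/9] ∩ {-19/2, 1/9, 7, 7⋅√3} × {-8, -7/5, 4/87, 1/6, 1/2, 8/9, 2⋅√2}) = {7⋅√3} × {1/2, 8/9}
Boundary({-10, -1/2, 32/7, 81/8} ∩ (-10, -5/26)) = {-1/2}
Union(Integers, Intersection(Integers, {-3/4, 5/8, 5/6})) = Integers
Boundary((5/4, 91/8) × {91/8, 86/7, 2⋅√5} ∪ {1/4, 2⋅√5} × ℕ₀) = ({1/4, 2⋅√5} × ℕ₀) ∪ ([5/4, 91/8] × {91/8, 86/7, 2⋅√5})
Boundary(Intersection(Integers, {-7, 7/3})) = {-7}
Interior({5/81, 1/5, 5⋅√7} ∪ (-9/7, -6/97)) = (-9/7, -6/97)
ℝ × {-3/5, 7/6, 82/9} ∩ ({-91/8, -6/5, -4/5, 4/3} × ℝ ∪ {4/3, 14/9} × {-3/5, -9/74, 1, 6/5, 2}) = ({4/3, 14/9} × {-3/5}) ∪ ({-91/8, -6/5, -4/5, 4/3} × {-3/5, 7/6, 82/9})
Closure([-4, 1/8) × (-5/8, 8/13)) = ({-4, 1/8} × [-5/8, 8/13]) ∪ ([-4, 1/8] × {-5/8, 8/13}) ∪ ([-4, 1/8) × (-5/8, 8/13))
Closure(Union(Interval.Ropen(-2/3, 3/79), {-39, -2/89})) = Union({-39}, Interval(-2/3, 3/79))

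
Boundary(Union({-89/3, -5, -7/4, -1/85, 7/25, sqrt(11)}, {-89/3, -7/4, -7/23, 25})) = {-89/3, -5, -7/4, -7/23, -1/85, 7/25, 25, sqrt(11)}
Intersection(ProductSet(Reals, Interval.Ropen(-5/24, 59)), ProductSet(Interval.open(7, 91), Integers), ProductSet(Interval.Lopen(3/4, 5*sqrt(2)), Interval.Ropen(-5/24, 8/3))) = ProductSet(Interval.Lopen(7, 5*sqrt(2)), Range(0, 3, 1))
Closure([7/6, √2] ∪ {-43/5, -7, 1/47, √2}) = {-43/5, -7, 1/47} ∪ [7/6, √2]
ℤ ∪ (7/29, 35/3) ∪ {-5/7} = ℤ ∪ {-5/7} ∪ (7/29, 35/3)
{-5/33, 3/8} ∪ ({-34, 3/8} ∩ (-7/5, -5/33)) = {-5/33, 3/8}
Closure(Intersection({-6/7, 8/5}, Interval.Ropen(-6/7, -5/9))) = {-6/7}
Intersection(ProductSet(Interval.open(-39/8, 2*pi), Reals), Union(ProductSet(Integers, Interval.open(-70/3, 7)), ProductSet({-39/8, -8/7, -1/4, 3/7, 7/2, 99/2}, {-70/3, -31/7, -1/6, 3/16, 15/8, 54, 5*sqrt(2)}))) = Union(ProductSet({-8/7, -1/4, 3/7, 7/2}, {-70/3, -31/7, -1/6, 3/16, 15/8, 54, 5*sqrt(2)}), ProductSet(Range(-4, 7, 1), Interval.open(-70/3, 7)))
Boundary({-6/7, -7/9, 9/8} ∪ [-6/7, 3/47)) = {-6/7, 3/47, 9/8}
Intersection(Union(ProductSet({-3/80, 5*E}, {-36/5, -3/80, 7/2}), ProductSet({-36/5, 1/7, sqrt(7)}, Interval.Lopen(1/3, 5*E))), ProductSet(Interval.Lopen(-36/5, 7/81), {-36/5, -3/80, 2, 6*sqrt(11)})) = ProductSet({-3/80}, {-36/5, -3/80})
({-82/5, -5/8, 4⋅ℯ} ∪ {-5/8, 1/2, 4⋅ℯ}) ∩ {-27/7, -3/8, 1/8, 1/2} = {1/2}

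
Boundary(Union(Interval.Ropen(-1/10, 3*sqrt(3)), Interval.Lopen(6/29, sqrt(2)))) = {-1/10, 3*sqrt(3)}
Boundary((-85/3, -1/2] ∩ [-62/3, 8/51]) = {-62/3, -1/2}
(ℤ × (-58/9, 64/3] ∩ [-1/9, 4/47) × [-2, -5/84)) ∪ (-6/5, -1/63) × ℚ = ((-6/5, -1/63) × ℚ) ∪ ({0} × [-2, -5/84))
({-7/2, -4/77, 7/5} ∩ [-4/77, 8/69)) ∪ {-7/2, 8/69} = {-7/2, -4/77, 8/69}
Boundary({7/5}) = {7/5}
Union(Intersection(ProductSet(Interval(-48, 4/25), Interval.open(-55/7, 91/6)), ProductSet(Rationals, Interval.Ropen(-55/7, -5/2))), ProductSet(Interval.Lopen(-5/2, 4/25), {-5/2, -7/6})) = Union(ProductSet(Intersection(Interval(-48, 4/25), Rationals), Interval.open(-55/7, -5/2)), ProductSet(Interval.Lopen(-5/2, 4/25), {-5/2, -7/6}))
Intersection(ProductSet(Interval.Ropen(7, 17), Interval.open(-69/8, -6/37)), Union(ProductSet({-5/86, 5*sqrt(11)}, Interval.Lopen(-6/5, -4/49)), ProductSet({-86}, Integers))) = ProductSet({5*sqrt(11)}, Interval.open(-6/5, -6/37))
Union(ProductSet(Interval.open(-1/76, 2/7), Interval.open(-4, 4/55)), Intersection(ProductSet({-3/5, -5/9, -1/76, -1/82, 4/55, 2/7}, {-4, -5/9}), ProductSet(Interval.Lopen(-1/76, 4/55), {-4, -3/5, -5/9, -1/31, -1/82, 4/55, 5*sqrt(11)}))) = Union(ProductSet({-1/82, 4/55}, {-4, -5/9}), ProductSet(Interval.open(-1/76, 2/7), Interval.open(-4, 4/55)))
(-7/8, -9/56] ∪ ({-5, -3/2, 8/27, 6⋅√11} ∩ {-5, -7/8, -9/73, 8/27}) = {-5, 8/27} ∪ (-7/8, -9/56]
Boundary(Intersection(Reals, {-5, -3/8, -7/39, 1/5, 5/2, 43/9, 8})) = {-5, -3/8, -7/39, 1/5, 5/2, 43/9, 8}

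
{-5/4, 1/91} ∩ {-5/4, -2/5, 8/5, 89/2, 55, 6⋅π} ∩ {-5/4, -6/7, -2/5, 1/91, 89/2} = {-5/4}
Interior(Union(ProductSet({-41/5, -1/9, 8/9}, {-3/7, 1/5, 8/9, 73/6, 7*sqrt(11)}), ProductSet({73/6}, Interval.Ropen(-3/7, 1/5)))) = EmptySet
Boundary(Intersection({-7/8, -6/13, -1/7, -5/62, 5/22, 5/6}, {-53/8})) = EmptySet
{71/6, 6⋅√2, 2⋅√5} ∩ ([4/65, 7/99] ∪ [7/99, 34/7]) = {2⋅√5}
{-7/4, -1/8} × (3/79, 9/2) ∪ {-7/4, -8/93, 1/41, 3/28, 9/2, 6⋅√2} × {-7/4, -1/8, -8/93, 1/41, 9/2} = ({-7/4, -1/8} × (3/79, 9/2)) ∪ ({-7/4, -8/93, 1/41, 3/28, 9/2, 6⋅√2} × {-7/4, -1/8, -8/93, 1/41, 9/2})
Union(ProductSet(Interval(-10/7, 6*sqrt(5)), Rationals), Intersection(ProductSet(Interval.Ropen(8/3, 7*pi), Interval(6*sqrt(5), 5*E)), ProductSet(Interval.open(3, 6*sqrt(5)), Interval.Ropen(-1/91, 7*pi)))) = Union(ProductSet(Interval(-10/7, 6*sqrt(5)), Rationals), ProductSet(Interval.open(3, 6*sqrt(5)), Interval(6*sqrt(5), 5*E)))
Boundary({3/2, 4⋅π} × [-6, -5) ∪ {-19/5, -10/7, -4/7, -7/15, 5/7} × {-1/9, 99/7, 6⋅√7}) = ({3/2, 4⋅π} × [-6, -5]) ∪ ({-19/5, -10/7, -4/7, -7/15, 5/7} × {-1/9, 99/7, 6⋅√7})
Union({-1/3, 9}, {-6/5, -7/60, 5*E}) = {-6/5, -1/3, -7/60, 9, 5*E}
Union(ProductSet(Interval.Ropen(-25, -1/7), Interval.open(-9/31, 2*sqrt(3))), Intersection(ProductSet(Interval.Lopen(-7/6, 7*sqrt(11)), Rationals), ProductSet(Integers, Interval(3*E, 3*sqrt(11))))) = Union(ProductSet(Interval.Ropen(-25, -1/7), Interval.open(-9/31, 2*sqrt(3))), ProductSet(Range(-1, 24, 1), Intersection(Interval(3*E, 3*sqrt(11)), Rationals)))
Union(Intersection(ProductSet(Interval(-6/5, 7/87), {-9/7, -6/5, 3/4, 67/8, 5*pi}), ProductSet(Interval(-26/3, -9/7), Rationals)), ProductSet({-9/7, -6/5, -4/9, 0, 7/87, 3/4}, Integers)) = ProductSet({-9/7, -6/5, -4/9, 0, 7/87, 3/4}, Integers)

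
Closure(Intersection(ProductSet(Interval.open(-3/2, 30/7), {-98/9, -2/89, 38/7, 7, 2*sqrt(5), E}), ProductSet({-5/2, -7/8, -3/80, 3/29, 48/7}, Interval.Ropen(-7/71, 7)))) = ProductSet({-7/8, -3/80, 3/29}, {-2/89, 38/7, 2*sqrt(5), E})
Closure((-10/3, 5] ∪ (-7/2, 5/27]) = [-7/2, 5]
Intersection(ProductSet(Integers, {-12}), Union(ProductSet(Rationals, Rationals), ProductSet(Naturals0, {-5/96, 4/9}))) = ProductSet(Integers, {-12})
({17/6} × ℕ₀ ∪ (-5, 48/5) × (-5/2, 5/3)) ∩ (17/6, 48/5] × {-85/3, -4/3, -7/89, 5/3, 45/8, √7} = (17/6, 48/5) × {-4/3, -7/89}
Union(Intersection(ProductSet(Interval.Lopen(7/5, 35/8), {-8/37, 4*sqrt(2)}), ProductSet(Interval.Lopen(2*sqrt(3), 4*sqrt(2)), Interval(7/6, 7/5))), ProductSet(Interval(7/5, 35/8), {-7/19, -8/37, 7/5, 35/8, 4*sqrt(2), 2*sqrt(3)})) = ProductSet(Interval(7/5, 35/8), {-7/19, -8/37, 7/5, 35/8, 4*sqrt(2), 2*sqrt(3)})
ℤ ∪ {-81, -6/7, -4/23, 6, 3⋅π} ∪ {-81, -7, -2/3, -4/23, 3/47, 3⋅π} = ℤ ∪ {-6/7, -2/3, -4/23, 3/47, 3⋅π}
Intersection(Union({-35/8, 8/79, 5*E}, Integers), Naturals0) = Naturals0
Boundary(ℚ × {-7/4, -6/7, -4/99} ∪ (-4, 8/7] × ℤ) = (ℝ × {-7/4, -6/7, -4/99}) ∪ ([-4, 8/7] × ℤ)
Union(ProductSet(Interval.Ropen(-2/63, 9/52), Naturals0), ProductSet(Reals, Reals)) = ProductSet(Reals, Reals)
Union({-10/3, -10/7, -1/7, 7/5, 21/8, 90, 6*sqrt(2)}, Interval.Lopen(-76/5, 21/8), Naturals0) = Union({6*sqrt(2)}, Interval.Lopen(-76/5, 21/8), Naturals0)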